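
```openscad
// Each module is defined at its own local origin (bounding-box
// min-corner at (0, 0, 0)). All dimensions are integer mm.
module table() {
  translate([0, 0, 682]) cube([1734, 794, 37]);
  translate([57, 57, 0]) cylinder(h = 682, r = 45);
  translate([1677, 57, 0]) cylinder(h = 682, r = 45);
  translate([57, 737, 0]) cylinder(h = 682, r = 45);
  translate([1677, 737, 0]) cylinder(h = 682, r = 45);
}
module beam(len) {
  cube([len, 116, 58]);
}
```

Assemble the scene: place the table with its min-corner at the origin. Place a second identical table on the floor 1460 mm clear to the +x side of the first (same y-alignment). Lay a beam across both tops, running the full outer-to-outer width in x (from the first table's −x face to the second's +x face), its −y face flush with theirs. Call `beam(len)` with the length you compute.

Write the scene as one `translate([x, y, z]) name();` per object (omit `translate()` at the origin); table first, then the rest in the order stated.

table();
translate([3194, 0, 0]) table();
translate([0, 0, 719]) beam(4928);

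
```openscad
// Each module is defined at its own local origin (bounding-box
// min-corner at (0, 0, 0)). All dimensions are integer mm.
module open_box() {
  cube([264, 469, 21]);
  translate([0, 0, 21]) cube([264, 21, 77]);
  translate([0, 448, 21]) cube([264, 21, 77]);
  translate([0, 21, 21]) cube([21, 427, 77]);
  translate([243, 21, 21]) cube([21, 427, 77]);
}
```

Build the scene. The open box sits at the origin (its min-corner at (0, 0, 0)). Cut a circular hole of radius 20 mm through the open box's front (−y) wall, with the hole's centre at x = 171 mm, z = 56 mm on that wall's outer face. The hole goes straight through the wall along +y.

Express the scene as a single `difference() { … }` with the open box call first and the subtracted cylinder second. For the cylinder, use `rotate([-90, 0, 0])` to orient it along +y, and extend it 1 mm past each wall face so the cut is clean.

difference() {
  open_box();
  translate([171, -1, 56]) rotate([-90, 0, 0]) cylinder(h = 23, r = 20);
}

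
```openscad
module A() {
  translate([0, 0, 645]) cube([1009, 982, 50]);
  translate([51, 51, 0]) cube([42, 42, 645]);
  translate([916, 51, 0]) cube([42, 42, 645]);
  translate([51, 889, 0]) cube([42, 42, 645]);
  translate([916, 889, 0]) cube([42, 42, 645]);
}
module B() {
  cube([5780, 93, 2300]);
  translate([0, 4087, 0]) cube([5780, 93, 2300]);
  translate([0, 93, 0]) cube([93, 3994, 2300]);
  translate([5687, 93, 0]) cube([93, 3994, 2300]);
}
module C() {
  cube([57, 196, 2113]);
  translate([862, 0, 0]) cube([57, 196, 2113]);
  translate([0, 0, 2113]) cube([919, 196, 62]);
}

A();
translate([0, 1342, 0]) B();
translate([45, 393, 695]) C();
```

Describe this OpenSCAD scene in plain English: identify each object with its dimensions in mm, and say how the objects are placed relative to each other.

A is a table with a 1009×982 mm rectangular top, 50 mm thick, top surface at z = 695 mm, supported by four 42×42 mm square legs, each inset 51 mm from the nearest pair of top edges, running from the floor.

B is the wall frame of a small rectangular building: four walls, each 2300 mm tall and 93 mm thick, enclosing a footprint 5780 mm (x) by 4180 mm (y) outside-to-outside, with no floor or roof. The front and back walls (the −y and +y sides) span the full width; the two side walls fit between them.

C is a door frame. The clear opening is 805 mm wide and 2113 mm high. Two 57 mm wide jambs, 196 mm deep, stand either side of the opening from the floor to the top of the opening. A 62 mm thick head sits across the top of both jambs, spanning the full outside width of the frame.

The house frame is on the floor beside the table on its +y side. The door frame is on top of the table, centred.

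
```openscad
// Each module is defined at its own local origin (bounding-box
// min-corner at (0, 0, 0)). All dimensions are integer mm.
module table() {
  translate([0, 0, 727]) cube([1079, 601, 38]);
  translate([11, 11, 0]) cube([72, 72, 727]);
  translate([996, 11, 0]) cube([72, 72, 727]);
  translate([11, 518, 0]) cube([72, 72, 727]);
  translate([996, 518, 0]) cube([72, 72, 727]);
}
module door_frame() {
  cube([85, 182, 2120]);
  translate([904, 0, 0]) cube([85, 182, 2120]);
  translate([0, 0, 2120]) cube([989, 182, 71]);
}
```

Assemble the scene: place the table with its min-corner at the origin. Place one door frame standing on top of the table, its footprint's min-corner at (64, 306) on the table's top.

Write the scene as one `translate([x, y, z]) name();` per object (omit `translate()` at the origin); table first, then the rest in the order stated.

table();
translate([64, 306, 765]) door_frame();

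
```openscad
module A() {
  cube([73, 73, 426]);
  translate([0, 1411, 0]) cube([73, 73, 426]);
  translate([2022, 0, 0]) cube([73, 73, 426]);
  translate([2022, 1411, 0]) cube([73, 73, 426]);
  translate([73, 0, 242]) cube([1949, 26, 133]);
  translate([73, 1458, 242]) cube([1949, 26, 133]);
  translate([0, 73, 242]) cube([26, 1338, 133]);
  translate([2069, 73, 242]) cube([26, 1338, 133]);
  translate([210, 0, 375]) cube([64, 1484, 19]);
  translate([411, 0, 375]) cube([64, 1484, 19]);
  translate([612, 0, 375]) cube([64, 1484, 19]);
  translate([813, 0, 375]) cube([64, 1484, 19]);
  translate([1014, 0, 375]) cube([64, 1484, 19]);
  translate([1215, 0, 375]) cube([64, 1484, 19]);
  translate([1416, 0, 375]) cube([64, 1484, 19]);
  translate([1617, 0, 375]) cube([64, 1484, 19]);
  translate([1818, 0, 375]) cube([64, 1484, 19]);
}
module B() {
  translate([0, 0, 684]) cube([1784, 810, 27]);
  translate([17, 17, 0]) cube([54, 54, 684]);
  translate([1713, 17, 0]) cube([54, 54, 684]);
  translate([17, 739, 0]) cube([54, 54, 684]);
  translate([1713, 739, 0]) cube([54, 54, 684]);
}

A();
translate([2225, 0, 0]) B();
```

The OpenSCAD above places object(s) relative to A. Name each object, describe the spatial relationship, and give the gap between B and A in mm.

A is a bed frame. B is a table. The table is on the floor beside the bed frame on its +x side. The gap between the table and the bed frame is 130 mm.

The table's nearest face is 130 mm from the bed frame's +x face.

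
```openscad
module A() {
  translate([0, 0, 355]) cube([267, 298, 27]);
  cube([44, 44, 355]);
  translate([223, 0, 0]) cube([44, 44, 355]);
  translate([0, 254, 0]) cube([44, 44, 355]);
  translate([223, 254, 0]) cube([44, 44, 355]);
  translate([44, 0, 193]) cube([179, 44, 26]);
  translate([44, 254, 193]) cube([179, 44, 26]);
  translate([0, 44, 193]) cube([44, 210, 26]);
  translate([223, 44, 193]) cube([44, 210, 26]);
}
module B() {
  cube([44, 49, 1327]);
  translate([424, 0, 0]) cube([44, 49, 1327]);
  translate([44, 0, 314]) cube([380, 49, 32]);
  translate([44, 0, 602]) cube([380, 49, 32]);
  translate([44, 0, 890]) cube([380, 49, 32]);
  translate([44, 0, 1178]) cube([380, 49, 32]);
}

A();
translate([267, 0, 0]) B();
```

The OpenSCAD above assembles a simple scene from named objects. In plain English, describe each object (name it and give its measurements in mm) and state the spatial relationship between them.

A is a four-legged stool. The seat is 267×298 mm, 27 mm thick, top at z = 382 mm. It stands on four square legs, each 44×44 mm in cross-section, from z = 0 to the seat underside, each flush with a corner of the seat. Four stretchers, 44 mm wide and 26 mm tall, connect adjacent legs with their undersides at z = 193 mm, each running between the inner faces of the legs it joins and aligned with the legs' outer faces on the other axis.

B is a wooden ladder with two side rails of 44×49 mm section and 1327 mm height, set 468 mm apart overall. Between them run 4 rectangular rungs (49 mm deep, 32 mm thick), front faces flush with the rails' −y face. The bottom of the first rung is 314 mm above the floor and each subsequent rung is 288 mm higher than the one below.

The ladder is against the stool's +x side, with their −y faces flush.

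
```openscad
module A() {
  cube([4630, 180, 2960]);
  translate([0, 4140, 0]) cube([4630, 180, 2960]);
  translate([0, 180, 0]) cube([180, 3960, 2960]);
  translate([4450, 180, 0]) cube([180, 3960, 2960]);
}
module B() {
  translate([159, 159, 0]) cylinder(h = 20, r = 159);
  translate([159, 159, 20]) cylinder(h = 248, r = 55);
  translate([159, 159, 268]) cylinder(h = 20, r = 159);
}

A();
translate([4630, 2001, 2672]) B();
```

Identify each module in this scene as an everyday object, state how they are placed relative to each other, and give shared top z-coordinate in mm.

Both tops at z = 2960 mm.

A is a house frame. B is a spool. The spool is beside the house frame with their tops flush at z = 2960. The shared top z-coordinate is 2960 mm.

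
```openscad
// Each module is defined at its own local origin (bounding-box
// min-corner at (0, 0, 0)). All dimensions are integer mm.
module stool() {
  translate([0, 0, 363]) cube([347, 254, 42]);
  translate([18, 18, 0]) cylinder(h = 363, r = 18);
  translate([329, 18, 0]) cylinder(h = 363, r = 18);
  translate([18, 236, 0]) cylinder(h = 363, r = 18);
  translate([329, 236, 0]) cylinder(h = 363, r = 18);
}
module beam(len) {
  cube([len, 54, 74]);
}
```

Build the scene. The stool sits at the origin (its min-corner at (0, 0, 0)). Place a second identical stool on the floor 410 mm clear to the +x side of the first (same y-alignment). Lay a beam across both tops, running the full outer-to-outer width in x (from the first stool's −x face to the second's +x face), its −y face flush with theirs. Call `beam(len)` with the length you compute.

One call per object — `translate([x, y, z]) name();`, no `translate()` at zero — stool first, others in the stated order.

stool();
translate([757, 0, 0]) stool();
translate([0, 0, 405]) beam(1104);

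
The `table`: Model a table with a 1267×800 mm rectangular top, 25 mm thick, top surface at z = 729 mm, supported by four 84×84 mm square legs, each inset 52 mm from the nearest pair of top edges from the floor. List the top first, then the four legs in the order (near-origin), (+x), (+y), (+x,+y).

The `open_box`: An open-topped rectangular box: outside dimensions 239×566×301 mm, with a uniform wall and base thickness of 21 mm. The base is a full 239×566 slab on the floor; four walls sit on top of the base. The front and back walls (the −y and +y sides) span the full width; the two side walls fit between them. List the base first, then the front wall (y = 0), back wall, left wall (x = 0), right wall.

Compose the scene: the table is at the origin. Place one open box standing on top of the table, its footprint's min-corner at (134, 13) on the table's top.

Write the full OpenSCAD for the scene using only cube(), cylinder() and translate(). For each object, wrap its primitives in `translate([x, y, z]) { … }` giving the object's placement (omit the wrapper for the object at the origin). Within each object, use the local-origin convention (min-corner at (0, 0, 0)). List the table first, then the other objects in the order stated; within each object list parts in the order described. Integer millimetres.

translate([0, 0, 704]) cube([1267, 800, 25]);
translate([52, 52, 0]) cube([84, 84, 704]);
translate([1131, 52, 0]) cube([84, 84, 704]);
translate([52, 664, 0]) cube([84, 84, 704]);
translate([1131, 664, 0]) cube([84, 84, 704]);
translate([134, 13, 729]) {
  cube([239, 566, 21]);
  translate([0, 0, 21]) cube([239, 21, 280]);
  translate([0, 545, 21]) cube([239, 21, 280]);
  translate([0, 21, 21]) cube([21, 524, 280]);
  translate([218, 21, 21]) cube([21, 524, 280]);
}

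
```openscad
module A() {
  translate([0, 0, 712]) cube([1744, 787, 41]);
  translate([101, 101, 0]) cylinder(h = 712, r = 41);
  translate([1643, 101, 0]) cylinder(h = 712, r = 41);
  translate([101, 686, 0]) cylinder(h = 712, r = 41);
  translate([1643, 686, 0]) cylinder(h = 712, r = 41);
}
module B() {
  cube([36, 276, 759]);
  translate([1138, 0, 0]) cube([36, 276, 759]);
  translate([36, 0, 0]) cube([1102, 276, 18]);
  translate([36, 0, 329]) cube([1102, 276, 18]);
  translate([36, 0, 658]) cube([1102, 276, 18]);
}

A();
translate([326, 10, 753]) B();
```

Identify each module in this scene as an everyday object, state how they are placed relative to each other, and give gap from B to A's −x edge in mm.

The bookshelf's min-x is at 326; the table's min-x is 0; gap = 326 mm.

A is a table. B is a bookshelf. The bookshelf is on top of the table. The gap from the bookshelf to the table's −x edge is 326 mm.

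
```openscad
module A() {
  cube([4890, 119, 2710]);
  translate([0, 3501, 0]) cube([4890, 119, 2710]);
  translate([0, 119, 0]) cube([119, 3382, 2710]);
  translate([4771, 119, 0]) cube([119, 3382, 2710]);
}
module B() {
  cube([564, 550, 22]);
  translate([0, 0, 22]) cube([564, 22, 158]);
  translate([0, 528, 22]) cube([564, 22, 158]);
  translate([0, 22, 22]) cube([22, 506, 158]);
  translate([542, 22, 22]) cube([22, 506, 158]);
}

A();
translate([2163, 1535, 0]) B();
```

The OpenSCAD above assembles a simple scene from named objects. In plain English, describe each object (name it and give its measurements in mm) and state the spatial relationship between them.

A is the wall frame of a small rectangular building: four walls, each 2710 mm tall and 119 mm thick, enclosing a footprint 4890 mm (x) by 3620 mm (y) outside-to-outside, with no floor or roof. The front and back walls (the −y and +y sides) span the full width; the two side walls fit between them.

B is an open-topped rectangular box: outside dimensions 564×550×180 mm, with a uniform wall and base thickness of 22 mm. The base is a full 564×550 slab on the floor; four walls sit on top of the base. The front and back walls (the −y and +y sides) span the full width; the two side walls fit between them.

The open box sits inside the house frame, centred.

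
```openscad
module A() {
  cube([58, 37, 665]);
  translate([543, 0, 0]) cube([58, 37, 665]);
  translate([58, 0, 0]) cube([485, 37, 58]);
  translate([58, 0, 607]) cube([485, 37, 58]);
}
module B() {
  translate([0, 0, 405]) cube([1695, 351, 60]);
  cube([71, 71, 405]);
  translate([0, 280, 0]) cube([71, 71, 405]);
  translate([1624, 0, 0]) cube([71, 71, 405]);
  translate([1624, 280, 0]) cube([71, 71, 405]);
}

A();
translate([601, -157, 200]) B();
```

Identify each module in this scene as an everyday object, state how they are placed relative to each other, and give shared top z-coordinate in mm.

Both tops at z = 665 mm.

A is a picture frame. B is a bench. The bench is beside the picture frame with their tops flush at z = 665. The shared top z-coordinate is 665 mm.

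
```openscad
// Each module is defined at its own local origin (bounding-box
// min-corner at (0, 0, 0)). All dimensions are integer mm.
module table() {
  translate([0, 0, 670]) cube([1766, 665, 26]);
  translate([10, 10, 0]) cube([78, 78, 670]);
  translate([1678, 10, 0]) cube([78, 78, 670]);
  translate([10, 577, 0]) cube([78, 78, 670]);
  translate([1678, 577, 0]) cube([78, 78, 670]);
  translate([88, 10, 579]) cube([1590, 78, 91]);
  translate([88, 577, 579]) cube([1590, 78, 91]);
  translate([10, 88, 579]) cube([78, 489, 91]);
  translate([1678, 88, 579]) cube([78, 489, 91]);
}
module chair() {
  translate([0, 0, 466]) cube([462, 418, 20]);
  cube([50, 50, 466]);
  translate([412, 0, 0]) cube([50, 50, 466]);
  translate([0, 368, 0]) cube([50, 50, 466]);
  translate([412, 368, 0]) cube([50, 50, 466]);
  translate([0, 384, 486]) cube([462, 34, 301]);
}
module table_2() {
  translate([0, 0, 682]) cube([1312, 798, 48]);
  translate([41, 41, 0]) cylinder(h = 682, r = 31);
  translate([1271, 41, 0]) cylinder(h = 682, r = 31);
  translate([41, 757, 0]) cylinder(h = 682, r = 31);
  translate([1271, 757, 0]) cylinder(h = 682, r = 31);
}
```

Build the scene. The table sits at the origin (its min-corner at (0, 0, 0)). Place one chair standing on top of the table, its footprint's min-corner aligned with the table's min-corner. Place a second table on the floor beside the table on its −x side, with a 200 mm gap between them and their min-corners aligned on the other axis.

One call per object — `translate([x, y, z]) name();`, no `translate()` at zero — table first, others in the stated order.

table();
translate([0, 0, 696]) chair();
translate([-1512, 0, 0]) table_2();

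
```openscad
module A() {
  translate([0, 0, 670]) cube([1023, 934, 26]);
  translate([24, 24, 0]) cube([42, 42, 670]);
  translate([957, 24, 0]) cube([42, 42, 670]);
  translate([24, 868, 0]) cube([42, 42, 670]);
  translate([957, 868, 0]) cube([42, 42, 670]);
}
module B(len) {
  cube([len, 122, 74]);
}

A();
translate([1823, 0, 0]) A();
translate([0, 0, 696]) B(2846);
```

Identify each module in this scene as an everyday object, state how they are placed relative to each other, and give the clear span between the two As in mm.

Second table starts at x = 1823; first ends at x = 1023; clear span = 1823 − 1023 = 800 mm.

A is a table. B is a beam. A beam spans the tops of two tables. The clear span between the two tables is 800 mm.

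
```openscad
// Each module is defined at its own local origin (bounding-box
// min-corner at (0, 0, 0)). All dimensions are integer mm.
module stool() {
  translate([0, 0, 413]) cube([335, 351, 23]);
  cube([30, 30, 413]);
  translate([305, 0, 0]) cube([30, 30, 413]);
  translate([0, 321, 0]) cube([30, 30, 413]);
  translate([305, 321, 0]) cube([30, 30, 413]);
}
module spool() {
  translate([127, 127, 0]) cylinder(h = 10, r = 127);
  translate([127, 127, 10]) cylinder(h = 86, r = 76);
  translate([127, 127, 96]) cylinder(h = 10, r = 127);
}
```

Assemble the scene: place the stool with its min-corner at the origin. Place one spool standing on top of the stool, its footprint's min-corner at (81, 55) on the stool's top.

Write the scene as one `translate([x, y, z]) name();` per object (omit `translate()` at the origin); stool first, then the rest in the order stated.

stool();
translate([81, 55, 436]) spool();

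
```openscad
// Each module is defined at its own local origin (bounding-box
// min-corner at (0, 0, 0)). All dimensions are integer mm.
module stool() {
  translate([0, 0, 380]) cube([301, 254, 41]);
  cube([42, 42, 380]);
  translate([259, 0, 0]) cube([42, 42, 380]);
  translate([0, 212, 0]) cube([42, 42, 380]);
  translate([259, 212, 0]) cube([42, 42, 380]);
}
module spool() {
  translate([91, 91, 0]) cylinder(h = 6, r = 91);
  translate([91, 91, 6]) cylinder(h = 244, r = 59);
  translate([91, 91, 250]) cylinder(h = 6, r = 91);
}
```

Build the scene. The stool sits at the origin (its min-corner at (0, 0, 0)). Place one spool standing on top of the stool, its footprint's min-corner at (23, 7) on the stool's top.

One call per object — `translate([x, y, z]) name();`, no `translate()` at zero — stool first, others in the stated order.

stool();
translate([23, 7, 421]) spool();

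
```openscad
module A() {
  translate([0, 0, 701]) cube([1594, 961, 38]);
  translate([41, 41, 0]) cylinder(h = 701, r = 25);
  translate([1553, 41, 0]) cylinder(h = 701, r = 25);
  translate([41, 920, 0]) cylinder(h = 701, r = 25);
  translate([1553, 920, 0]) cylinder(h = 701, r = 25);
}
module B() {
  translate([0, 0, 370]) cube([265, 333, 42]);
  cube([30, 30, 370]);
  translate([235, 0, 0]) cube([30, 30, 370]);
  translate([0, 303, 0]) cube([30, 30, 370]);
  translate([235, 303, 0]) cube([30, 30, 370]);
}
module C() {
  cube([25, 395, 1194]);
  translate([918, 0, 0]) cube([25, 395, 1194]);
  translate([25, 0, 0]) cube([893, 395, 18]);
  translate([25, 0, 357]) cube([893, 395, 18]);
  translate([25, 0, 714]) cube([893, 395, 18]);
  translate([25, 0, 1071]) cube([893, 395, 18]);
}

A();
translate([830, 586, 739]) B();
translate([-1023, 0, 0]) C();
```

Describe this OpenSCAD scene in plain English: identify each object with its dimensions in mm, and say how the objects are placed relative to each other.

A is a table: top 1594 mm (x) × 961 mm (y), 38 mm thick, upper face at z = 739 mm, on four round legs of 50 mm diameter, each leg's bounding box inset 16 mm from the nearest pair of top edges, running from z = 0 to the bottom of the top.

B is a simple wooden stool: a rectangular seat 265 mm (x) by 333 mm (y), 42 mm thick, top face at z = 412 mm, on four square legs, each 30×30 mm in cross-section. The legs rest on z = 0, each flush with a corner of the seat.

C is an open bookshelf. Two side panels, each 25 mm thick, 395 mm deep and 1194 mm tall, stand 943 mm apart (outside-to-outside). Between them sit 4 shelves, each 18 mm thick and 395 mm deep, spanning the full gap between the sides. The bottom shelf rests on the floor (its underside at z = 0) and the clear gap between one shelf's top and the next shelf's underside is 339 mm.

The stool is on top of the table. The bookshelf is on the floor beside the table on its −x side.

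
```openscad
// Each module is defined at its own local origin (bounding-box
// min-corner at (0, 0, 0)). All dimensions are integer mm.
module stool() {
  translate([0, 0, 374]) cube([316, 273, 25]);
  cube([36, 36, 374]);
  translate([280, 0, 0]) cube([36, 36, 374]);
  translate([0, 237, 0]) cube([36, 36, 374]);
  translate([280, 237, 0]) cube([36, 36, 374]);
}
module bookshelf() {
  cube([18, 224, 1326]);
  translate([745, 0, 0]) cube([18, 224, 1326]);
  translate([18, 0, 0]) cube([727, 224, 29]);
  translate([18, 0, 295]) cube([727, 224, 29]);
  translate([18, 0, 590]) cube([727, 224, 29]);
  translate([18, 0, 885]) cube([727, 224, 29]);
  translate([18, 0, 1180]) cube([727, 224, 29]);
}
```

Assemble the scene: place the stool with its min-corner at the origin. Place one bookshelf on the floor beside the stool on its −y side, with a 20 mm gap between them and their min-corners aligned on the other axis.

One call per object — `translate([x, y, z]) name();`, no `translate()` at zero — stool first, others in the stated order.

stool();
translate([0, -244, 0]) bookshelf();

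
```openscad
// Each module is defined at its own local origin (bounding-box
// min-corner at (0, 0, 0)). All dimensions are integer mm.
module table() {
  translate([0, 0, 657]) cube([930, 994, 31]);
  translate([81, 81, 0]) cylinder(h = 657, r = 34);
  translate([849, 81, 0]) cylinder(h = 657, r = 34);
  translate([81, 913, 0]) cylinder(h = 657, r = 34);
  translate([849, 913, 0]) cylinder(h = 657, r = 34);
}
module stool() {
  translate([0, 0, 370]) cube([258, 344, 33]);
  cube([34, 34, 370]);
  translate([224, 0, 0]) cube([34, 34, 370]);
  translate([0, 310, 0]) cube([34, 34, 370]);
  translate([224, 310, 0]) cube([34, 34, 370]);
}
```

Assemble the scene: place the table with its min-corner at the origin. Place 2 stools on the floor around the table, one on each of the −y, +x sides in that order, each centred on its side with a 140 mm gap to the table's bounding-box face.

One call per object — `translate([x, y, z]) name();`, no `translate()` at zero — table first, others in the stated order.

table();
translate([336, -484, 0]) stool();
translate([1070, 325, 0]) stool();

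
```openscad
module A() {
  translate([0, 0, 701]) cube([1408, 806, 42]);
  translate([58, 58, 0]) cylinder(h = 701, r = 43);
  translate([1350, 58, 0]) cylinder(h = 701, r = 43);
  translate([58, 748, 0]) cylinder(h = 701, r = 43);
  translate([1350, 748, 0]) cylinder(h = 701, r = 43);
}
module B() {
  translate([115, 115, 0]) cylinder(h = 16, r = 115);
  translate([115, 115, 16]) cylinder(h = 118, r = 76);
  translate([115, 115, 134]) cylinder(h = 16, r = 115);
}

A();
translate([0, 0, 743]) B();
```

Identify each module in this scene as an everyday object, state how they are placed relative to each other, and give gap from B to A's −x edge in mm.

The spool's min-x is at 0; the table's min-x is 0; gap = 0 mm.

A is a table. B is a spool. The spool is on top of the table. The gap from the spool to the table's −x edge is 0 mm.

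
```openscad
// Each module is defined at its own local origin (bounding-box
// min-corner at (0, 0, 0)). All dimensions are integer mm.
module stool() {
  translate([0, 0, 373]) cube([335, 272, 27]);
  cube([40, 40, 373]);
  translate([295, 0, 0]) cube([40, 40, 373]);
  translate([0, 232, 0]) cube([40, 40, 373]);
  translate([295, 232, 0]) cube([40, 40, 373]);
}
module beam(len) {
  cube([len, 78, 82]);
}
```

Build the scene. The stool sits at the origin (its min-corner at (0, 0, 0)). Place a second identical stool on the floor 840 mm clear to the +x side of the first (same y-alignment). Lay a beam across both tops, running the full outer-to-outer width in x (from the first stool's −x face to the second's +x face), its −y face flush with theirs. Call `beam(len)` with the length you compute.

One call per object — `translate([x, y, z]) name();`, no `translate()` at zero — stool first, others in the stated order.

stool();
translate([1175, 0, 0]) stool();
translate([0, 0, 400]) beam(1510);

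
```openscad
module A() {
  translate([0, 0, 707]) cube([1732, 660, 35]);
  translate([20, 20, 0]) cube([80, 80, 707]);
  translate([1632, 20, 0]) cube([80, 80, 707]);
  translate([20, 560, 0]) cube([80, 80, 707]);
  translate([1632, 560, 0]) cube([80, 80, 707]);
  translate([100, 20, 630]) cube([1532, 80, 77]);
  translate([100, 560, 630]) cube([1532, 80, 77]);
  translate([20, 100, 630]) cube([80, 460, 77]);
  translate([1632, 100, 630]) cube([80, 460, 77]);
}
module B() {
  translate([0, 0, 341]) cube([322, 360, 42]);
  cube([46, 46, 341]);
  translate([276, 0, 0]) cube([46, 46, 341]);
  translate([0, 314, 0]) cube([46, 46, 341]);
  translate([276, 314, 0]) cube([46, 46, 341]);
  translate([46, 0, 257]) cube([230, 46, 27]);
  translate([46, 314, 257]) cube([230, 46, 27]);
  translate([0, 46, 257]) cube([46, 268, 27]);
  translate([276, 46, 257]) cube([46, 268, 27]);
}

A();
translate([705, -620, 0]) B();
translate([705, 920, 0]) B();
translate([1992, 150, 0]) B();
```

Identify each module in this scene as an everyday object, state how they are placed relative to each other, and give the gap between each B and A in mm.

A is a table. B is a stool. Three stools sit around the table at the −y, +y, +x sides. The gap between each stool and the table is 260 mm.

Each stool's nearest face is 260 mm from the table's bounding box.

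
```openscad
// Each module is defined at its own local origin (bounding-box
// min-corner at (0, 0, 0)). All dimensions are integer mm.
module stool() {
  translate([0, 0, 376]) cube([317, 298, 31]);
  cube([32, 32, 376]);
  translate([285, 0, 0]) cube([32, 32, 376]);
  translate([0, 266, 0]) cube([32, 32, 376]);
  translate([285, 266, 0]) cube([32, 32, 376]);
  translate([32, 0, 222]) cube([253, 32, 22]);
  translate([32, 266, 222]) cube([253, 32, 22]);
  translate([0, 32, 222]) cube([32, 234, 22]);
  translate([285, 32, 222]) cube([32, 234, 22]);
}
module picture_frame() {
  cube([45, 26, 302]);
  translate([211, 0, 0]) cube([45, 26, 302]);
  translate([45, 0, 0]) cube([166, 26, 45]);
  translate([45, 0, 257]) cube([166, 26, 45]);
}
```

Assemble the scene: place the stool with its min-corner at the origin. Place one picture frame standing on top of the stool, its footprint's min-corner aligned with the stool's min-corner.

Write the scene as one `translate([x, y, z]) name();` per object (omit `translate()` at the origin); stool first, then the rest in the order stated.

stool();
translate([0, 0, 407]) picture_frame();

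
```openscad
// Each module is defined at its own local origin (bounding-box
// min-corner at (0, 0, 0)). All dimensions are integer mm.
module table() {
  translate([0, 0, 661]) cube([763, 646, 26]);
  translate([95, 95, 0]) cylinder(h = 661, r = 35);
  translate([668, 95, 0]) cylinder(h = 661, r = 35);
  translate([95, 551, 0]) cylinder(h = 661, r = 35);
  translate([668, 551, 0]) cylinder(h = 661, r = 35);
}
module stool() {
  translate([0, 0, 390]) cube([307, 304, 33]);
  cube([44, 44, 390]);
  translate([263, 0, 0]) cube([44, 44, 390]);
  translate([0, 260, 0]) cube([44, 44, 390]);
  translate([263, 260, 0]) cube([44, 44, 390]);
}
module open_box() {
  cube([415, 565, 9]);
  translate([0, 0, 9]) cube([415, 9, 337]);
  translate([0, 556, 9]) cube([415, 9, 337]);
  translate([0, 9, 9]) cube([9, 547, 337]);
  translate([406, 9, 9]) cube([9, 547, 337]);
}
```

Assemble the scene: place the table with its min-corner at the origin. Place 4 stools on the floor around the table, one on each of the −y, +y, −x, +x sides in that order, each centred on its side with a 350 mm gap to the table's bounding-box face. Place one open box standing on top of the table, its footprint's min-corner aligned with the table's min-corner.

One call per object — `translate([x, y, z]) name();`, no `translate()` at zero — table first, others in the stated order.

table();
translate([228, -654, 0]) stool();
translate([228, 996, 0]) stool();
translate([-657, 171, 0]) stool();
translate([1113, 171, 0]) stool();
translate([0, 0, 687]) open_box();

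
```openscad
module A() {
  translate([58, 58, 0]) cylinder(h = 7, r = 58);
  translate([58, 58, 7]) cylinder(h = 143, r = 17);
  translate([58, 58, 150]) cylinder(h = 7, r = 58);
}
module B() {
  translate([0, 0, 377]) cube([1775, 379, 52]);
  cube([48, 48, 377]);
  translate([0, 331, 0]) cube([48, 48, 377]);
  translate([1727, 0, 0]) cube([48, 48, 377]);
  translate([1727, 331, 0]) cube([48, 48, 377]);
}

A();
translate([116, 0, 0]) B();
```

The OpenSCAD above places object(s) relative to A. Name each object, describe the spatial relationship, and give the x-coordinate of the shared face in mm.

The spool's +x face and the bench's −x face are both at x = 116 mm.

A is a spool. B is a bench. The bench is against the spool's +x side, with their −y faces flush. The x-coordinate of the shared face is 116 mm.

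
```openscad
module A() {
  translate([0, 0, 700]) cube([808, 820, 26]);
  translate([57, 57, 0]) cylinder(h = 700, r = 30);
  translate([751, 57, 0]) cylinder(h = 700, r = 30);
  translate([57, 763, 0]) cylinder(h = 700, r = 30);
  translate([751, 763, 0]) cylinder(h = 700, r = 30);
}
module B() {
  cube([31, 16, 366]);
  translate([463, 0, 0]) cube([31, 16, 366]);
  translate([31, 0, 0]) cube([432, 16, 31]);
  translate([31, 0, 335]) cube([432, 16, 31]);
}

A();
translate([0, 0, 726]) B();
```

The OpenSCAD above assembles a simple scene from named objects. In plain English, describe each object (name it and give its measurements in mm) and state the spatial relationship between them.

A is a rectangular dining table. The top is 808×820×26 mm with its upper surface at z = 726 mm. It stands on four round legs of 60 mm diameter, each leg's bounding box inset 27 mm from the nearest pair of top edges, running from the floor to the underside of the top.

B is a rectangular picture frame lying in the x–z plane (depth along y). The opening is 432 mm wide (x) by 304 mm tall (z), surrounded by a border 31 mm wide on all four sides. The frame is 16 mm deep and is made of two full-height vertical stiles with two horizontal rails fitted between them.

The picture frame is on top of the table.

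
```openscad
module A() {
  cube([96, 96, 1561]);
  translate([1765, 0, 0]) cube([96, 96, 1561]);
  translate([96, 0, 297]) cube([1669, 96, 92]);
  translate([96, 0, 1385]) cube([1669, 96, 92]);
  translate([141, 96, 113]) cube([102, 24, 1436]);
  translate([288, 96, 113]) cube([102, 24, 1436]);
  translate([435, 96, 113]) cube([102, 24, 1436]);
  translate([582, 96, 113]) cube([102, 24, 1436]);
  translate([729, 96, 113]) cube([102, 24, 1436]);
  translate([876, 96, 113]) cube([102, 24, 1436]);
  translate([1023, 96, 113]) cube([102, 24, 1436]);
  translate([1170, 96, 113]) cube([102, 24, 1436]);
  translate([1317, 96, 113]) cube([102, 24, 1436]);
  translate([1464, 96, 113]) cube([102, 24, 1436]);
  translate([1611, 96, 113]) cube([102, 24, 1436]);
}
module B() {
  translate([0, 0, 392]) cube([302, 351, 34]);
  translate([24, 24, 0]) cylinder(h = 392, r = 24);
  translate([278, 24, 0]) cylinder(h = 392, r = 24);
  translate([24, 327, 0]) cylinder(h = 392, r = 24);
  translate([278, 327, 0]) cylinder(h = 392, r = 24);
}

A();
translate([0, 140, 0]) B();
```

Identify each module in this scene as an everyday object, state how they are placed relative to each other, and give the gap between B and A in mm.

A is a fence section. B is a stool. The stool is on the floor beside the fence section on its +y side. The gap between the stool and the fence section is 20 mm.

The stool's nearest face is 20 mm from the fence section's +y face.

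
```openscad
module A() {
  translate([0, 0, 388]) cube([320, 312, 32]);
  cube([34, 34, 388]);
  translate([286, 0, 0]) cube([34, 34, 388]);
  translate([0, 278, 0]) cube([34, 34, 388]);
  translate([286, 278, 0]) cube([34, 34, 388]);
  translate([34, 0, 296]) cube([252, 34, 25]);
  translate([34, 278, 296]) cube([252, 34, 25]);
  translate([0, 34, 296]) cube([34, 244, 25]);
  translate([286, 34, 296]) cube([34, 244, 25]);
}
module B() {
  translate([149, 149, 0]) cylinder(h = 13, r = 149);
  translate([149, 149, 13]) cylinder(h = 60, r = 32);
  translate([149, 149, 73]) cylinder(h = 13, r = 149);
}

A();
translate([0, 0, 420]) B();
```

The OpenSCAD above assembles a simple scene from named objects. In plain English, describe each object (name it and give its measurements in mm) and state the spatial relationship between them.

A is a four-legged stool. The seat is 320×312 mm, 32 mm thick, top at z = 420 mm. It stands on four square legs, each 34×34 mm in cross-section, from z = 0 to the seat underside, each flush with a corner of the seat. Four stretchers, 34 mm wide and 25 mm tall, connect adjacent legs with their undersides at z = 296 mm, each running between the inner faces of the legs it joins and aligned with the legs' outer faces on the other axis.

B is a spool: two coaxial disc flanges of radius 149 mm and thickness 13 mm, joined by a core cylinder of radius 32 mm and height 60 mm. The lower flange rests on z = 0 and the three cylinders share a vertical axis.

The spool is on top of the stool.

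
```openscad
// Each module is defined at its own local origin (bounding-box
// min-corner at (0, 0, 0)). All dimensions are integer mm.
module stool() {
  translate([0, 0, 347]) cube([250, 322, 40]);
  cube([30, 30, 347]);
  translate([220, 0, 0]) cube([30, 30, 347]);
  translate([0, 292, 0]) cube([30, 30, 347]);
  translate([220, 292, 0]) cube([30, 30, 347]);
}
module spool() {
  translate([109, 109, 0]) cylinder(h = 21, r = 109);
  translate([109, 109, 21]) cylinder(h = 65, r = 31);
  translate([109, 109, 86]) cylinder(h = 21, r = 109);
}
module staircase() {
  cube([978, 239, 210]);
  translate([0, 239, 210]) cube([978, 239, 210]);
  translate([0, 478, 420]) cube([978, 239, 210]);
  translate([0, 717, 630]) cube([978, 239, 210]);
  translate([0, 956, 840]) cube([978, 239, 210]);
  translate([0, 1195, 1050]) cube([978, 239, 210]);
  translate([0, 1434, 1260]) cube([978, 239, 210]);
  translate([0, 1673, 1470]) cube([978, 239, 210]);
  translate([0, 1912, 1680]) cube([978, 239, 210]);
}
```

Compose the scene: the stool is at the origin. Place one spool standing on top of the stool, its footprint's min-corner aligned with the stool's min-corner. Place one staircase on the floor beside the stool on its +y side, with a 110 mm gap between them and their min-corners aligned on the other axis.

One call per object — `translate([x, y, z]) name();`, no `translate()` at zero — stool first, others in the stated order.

stool();
translate([0, 0, 387]) spool();
translate([0, 432, 0]) staircase();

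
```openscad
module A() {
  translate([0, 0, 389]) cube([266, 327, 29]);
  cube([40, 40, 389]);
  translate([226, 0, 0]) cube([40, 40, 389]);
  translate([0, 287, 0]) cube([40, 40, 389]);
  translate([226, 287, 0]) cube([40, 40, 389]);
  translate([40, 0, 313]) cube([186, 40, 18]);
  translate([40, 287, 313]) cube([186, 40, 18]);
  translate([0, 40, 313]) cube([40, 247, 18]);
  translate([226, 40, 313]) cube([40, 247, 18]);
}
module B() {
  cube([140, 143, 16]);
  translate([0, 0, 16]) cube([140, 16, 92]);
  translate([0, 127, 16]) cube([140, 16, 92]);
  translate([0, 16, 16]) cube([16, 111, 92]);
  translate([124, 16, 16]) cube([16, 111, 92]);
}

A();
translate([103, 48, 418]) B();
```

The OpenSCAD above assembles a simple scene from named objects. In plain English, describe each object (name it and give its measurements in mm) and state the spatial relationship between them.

A is a simple wooden stool: a rectangular seat 266 mm (x) by 327 mm (y), 29 mm thick, top face at z = 418 mm, on four square legs, each 40×40 mm in cross-section. The legs rest on z = 0, each flush with a corner of the seat. Four stretchers, 40 mm wide and 18 mm tall, connect adjacent legs with their undersides at z = 313 mm, each running between the inner faces of the legs it joins and aligned with the legs' outer faces on the other axis.

B is an open-topped rectangular box: outside dimensions 140×143×108 mm, with a uniform wall and base thickness of 16 mm. The base is a full 140×143 slab on the floor; four walls sit on top of the base. The front and back walls (the −y and +y sides) span the full width; the two side walls fit between them.

The open box is on top of the stool.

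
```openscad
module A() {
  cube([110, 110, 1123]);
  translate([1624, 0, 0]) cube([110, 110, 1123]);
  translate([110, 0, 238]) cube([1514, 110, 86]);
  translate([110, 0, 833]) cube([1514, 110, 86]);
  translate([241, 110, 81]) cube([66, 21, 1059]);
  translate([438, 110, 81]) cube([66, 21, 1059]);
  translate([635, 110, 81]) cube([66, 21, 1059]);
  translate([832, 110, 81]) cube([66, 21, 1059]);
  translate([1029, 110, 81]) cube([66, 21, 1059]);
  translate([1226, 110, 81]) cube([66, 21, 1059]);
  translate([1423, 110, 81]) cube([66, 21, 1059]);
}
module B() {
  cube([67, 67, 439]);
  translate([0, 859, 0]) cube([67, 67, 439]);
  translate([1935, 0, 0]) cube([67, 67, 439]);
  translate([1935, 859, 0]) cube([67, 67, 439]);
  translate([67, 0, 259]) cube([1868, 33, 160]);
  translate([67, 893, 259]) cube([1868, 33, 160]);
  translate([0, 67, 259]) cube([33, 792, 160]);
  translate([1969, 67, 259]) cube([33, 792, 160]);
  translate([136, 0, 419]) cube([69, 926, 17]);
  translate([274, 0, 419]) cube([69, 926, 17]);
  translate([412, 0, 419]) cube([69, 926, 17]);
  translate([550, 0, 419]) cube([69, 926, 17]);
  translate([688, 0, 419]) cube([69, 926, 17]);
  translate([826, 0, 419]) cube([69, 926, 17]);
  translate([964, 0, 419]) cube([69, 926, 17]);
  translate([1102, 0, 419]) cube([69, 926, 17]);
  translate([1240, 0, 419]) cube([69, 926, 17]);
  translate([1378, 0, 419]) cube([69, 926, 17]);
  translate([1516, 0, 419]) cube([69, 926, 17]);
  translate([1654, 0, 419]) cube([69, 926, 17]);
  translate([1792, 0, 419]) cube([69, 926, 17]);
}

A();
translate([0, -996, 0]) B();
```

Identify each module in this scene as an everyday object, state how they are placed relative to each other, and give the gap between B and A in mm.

The bed frame's nearest face is 70 mm from the fence section's −y face.

A is a fence section. B is a bed frame. The bed frame is on the floor beside the fence section on its −y side. The gap between the bed frame and the fence section is 70 mm.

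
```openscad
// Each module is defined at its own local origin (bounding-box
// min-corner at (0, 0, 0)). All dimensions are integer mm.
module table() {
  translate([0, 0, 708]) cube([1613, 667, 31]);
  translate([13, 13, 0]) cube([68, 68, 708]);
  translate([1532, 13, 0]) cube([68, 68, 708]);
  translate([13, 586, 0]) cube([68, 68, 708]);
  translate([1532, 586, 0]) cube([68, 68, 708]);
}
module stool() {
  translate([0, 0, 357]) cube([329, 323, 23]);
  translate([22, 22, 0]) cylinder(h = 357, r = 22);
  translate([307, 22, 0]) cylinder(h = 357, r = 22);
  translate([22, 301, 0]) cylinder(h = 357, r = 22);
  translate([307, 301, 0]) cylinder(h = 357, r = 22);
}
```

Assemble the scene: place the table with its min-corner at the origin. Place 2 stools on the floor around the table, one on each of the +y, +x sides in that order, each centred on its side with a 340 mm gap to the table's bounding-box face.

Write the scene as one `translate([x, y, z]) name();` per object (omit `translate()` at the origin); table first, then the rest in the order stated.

table();
translate([642, 1007, 0]) stool();
translate([1953, 172, 0]) stool();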